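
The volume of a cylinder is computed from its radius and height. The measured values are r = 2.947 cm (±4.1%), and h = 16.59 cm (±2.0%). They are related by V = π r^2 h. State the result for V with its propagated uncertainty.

Since V is a product/quotient, work with relative uncertainties:
  (2·δr/r)² = (2×0.0410)² = 0.00672;  (1·δh/h)² = (1×0.0200)² = 0.000400
δV/V = √(0.00712) = 0.0844
V = 452.6 cm^3, so δV = 0.0844 × 452.6 = 38.2 cm^3.

452.6 ± 38.2 cm^3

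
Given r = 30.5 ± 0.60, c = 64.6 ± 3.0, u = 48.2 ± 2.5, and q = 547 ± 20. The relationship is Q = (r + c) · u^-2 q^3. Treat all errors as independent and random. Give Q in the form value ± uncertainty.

(6.70 ± 1.03) × 10^6

Let w = r + c = 95.1. δw = √(δr² + δc²) = √(0.360 + 9.00) = 3.06, so δw/w = 0.0322.
Q is then a monomial in w, u, q:
δQ/Q = √((δw/w)² + (-2·δu/u)² + (3·δq/q)²) = √(0.00103 + 0.0108 + 0.0120) = 0.154
Q = 6.7e+06, so δQ = 0.154 × 6.7e+06 = 1.03e+06.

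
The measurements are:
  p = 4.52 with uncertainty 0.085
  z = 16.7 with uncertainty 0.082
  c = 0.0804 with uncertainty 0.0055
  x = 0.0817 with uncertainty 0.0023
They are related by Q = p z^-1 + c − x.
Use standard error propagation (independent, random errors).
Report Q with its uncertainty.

Let w = p·z^-1 = 0.271. δw/w = √((1·δp/p)² + (-1·δz/z)²) = √(0.000354 + 2.41e-05) = 0.0194, so δw = 0.00526.
Q = w + c − x: δQ = √(δw² + δc² + δx²) = √(2.77e-05 + 3.02e-05 + 5.29e-06) = 0.00795
Q = 0.269.

0.269 ± 0.00795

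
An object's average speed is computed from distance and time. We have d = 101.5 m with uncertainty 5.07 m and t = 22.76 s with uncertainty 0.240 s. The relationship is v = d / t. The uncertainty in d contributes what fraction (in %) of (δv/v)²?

(δv/v)² = (1·δd/d)² + (-1·δt/t)²
  d term: (1×0.0500)² = 0.00250
  t term: (-1×0.0105)² = 0.000111
Total = 0.00261. Share from d = 0.00250/0.00261 = 0.957.

95.7%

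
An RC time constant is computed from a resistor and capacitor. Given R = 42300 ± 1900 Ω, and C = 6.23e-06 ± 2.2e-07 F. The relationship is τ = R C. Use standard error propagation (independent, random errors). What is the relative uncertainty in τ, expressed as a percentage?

Each factor contributes (exponent × relative error)² to (δτ/τ)²:
  (1·δR/R)² = (1×0.0449)² = 0.00202;  (1·δC/C)² = (1×0.0353)² = 0.00125
δτ/τ = √(0.00326) = 0.0571

5.71%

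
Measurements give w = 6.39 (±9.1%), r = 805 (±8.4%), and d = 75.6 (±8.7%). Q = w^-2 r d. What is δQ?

326

Q is a product of powers, so relative uncertainties combine in quadrature:
  (-2·δw/w)² = (-2×0.0910)² = 0.0331;  (1·δr/r)² = (1×0.0840)² = 0.00706;  (1·δd/d)² = (1×0.0870)² = 0.00757
δQ/Q = √(0.0477) = 0.219
Q = 1490, so δQ = 0.219 × 1490 = 326.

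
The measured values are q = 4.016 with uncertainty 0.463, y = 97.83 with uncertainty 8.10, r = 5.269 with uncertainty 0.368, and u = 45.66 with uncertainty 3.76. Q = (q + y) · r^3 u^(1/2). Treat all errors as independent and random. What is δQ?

22900

Let w = q + y = 101.8. δw = √(δq² + δy²) = √(0.214 + 65.6) = 8.11, so δw/w = 0.0797.
Q is then a monomial in w, r, u:
δQ/Q = √((δw/w)² + (3·δr/r)² + (½·δu/u)²) = √(0.00635 + 0.0439 + 0.00170) = 0.228
Q = 100700, so δQ = 0.228 × 100700 = 22900.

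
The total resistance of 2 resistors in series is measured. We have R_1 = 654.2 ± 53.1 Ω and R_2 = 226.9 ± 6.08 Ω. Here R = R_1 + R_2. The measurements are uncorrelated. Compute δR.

53.4 Ω

Absolute uncertainties add in quadrature for a linear combination:
  (δR_1)² = 2820;  (δR_2)² = 37.0
δR = √(2860) = 53.4 Ω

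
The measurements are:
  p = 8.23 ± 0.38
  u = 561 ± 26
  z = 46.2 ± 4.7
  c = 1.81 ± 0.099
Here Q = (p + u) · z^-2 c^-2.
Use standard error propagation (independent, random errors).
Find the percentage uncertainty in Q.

23.5%

Let w = p + u = 569. δw = √(δp² + δu²) = √(0.144 + 676) = 26.0, so δw/w = 0.0457.
Q is then a monomial in w, z, c:
δQ/Q = √((δw/w)² + (-2·δz/z)² + (-2·δc/c)²) = √(0.00209 + 0.0414 + 0.0120) = 0.235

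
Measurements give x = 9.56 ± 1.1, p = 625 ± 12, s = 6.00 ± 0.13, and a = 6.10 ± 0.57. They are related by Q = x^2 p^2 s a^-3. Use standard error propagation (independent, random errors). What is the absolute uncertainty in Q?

3.45e+05

For a monomial Q ∝ x^2, p^2, s, a^-3, fractional errors add in quadrature:
  (2·δx/x)² = (2×0.115)² = 0.0530;  (2·δp/p)² = (2×0.0192)² = 0.00147;  (1·δs/s)² = (1×0.0217)² = 0.000469;  (-3·δa/a)² = (-3×0.0934)² = 0.0786
δQ/Q = √(0.133) = 0.365
Q = 9.44e+05, so δQ = 0.365 × 9.44e+05 = 3.45e+05.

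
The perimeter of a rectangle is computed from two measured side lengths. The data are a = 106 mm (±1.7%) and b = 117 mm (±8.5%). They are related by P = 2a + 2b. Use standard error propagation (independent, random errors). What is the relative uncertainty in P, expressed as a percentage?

4.53%

For a sum/difference, combine absolute errors in quadrature:
  (2·δa)² = 13.0;  (2·δb)² = 396
δP = √(409) = 20.2 mm
P = 446 mm, so δP/P = 20.2/446 = 0.0453.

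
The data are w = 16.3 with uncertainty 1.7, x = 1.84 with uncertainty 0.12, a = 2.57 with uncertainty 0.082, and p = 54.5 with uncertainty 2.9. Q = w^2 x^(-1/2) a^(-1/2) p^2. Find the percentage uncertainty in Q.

Q is a product of powers, so relative uncertainties combine in quadrature:
  (2·δw/w)² = (2×0.104)² = 0.0435;  (−½·δx/x)² = (-0.5×0.0652)² = 0.00106;  (−½·δa/a)² = (-0.5×0.0319)² = 0.000255;  (2·δp/p)² = (2×0.0532)² = 0.0113
δQ/Q = √(0.0562) = 0.237

23.7%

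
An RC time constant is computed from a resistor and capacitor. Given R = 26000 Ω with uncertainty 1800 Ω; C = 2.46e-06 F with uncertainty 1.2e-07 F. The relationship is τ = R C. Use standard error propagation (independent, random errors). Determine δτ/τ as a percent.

8.47%

Relative error in a monomial: (δτ/τ)² = Σ (nᵢ · δxᵢ/xᵢ)².
  (1·δR/R)² = (1×0.0692)² = 0.00479;  (1·δC/C)² = (1×0.0488)² = 0.00238
δτ/τ = √(0.00717) = 0.0847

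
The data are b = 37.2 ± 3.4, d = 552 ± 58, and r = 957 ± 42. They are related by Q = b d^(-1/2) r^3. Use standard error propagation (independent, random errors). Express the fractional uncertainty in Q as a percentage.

Products/powers → add relative errors in quadrature, weighted by exponent:
  (1·δb/b)² = (1×0.0914)² = 0.00835;  (−½·δd/d)² = (-0.5×0.105)² = 0.00276;  (3·δr/r)² = (3×0.0439)² = 0.0173
δQ/Q = √(0.0284) = 0.169

16.9%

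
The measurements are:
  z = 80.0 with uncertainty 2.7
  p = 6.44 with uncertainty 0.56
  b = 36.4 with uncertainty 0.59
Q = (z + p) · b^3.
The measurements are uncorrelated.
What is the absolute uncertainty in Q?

2.42e+05

Let u = z + p = 86.4. δu = √(δz² + δp²) = √(7.29 + 0.314) = 2.76, so δu/u = 0.0319.
Q is then a monomial in u, b:
δQ/Q = √((δu/u)² + (3·δb/b)²) = √(0.00102 + 0.00236) = 0.0582
Q = 4.17e+06, so δQ = 0.0582 × 4.17e+06 = 2.42e+05.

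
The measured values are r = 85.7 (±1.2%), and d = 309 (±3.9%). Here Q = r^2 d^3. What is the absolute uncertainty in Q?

Products/powers → add relative errors in quadrature, weighted by exponent:
  (2·δr/r)² = (2×0.0120)² = 0.000576;  (3·δd/d)² = (3×0.0390)² = 0.0137
δQ/Q = √(0.0143) = 0.119
Q = 2.17e+11, so δQ = 0.119 × 2.17e+11 = 2.59e+10.

2.59e+10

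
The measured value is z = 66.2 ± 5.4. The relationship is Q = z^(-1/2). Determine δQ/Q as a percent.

Q ∝ z^(-1/2), so δQ/Q = |−½| · δz/z = 0.5 × 0.0816 = 0.0408.

4.08%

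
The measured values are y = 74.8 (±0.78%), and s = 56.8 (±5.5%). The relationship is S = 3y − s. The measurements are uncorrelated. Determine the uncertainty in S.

3.58

S is a linear combination, so absolute uncertainties add in quadrature:
  (3·δy)² = 3.06;  (δs)² = 9.76
δS = √(12.8) = 3.58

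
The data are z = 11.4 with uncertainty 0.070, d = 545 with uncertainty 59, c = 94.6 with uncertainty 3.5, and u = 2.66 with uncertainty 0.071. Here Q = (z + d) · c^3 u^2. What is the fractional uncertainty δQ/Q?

Let w = z + d = 556. δw = √(δz² + δd²) = √(0.00490 + 3480) = 59.0, so δw/w = 0.106.
Q is then a monomial in w, c, u:
δQ/Q = √((δw/w)² + (3·δc/c)² + (2·δu/u)²) = √(0.0112 + 0.0123 + 0.00285) = 0.163

0.163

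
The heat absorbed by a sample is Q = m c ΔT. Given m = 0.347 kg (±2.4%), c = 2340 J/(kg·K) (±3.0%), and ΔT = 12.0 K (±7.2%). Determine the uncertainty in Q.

Q is a product of powers, so relative uncertainties combine in quadrature:
  (1·δm/m)² = (1×0.0240)² = 0.000576;  (1·δc/c)² = (1×0.0300)² = 0.000900;  (1·δΔT/ΔT)² = (1×0.0720)² = 0.00518
δQ/Q = √(0.00666) = 0.0816
Q = 9740 J, so δQ = 0.0816 × 9740 = 795 J.

795 J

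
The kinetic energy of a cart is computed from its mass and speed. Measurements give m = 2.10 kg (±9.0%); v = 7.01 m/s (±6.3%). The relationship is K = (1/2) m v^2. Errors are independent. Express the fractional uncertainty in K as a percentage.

15.5%

Each factor contributes (exponent × relative error)² to (δK/K)²:
  (1·δm/m)² = (1×0.0900)² = 0.00810;  (2·δv/v)² = (2×0.0630)² = 0.0159
δK/K = √(0.0240) = 0.155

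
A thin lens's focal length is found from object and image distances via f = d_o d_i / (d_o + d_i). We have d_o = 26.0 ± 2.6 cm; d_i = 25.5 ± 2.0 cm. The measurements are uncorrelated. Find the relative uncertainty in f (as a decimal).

0.0634

∂f/∂d_o = (d_i/(d_o+d_i))² = 0.245;  ∂f/∂d_i = (d_o/(d_o+d_i))² = 0.255
δf = √((∂f/∂d_o · δd_o)² + (∂f/∂d_i · δd_i)²) = √(0.406 + 0.260) = 0.816 cm
f = 12.9 cm, so δf/f = 0.816/12.9 = 0.0634.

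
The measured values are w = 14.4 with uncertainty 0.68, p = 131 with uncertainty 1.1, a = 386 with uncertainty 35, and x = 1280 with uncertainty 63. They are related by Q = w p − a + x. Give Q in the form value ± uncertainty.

2780 ± 116

Let h = w·p = 1890. δh/h = √((1·δw/w)² + (1·δp/p)²) = √(0.00223 + 7.05e-05) = 0.0480, so δh = 90.5.
Q = h − a + x: δQ = √(δh² + δa² + δx²) = √(8190 + 1220 + 3970) = 116
Q = 2780.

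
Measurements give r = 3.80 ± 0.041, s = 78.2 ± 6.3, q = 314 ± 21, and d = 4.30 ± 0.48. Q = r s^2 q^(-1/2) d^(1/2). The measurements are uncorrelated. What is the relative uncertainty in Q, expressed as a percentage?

Products/powers → add relative errors in quadrature, weighted by exponent:
  (1·δr/r)² = (1×0.0108)² = 0.000116;  (2·δs/s)² = (2×0.0806)² = 0.0260;  (−½·δq/q)² = (-0.5×0.0669)² = 0.00112;  (½·δd/d)² = (0.5×0.112)² = 0.00312
δQ/Q = √(0.0303) = 0.174

17.4%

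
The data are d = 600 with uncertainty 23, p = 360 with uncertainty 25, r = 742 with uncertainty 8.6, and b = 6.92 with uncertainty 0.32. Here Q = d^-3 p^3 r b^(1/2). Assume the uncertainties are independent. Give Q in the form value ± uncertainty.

Each factor contributes (exponent × relative error)² to (δQ/Q)²:
  (-3·δd/d)² = (-3×0.0383)² = 0.0132;  (3·δp/p)² = (3×0.0694)² = 0.0434;  (1·δr/r)² = (1×0.0116)² = 0.000134;  (½·δb/b)² = (0.5×0.0462)² = 0.000535
δQ/Q = √(0.0573) = 0.239
Q = 422, so δQ = 0.239 × 422 = 101.

422 ± 101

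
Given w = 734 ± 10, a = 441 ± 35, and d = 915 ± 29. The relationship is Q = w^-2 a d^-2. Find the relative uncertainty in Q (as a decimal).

0.105

For a monomial Q ∝ w^-2, a, d^-2, fractional errors add in quadrature:
  (-2·δw/w)² = (-2×0.0136)² = 0.000742;  (1·δa/a)² = (1×0.0794)² = 0.00630;  (-2·δd/d)² = (-2×0.0317)² = 0.00402
δQ/Q = √(0.0111) = 0.105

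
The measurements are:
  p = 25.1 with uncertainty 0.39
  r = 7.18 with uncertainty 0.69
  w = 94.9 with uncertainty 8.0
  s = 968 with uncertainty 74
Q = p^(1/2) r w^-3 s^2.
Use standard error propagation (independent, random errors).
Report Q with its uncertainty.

39.4 ± 12.3

Each factor contributes (exponent × relative error)² to (δQ/Q)²:
  (½·δp/p)² = (0.5×0.0155)² = 6.04e-05;  (1·δr/r)² = (1×0.0961)² = 0.00924;  (-3·δw/w)² = (-3×0.0843)² = 0.0640;  (2·δs/s)² = (2×0.0764)² = 0.0234
δQ/Q = √(0.0966) = 0.311
Q = 39.4, so δQ = 0.311 × 39.4 = 12.3.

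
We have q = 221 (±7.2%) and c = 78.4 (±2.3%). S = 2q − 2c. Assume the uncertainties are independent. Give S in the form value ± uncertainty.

Sums and differences: (δS)² = Σ (cᵢ δxᵢ)².
  (2·δq)² = 1010;  (2·δc)² = 13.0
δS = √(1030) = 32.0
S = 285.

285 ± 32.0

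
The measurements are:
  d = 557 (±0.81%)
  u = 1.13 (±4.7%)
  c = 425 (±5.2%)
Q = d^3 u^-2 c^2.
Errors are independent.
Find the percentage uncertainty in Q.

14.2%

Each factor contributes (exponent × relative error)² to (δQ/Q)²:
  (3·δd/d)² = (3×0.00810)² = 0.000590;  (-2·δu/u)² = (-2×0.0470)² = 0.00884;  (2·δc/c)² = (2×0.0520)² = 0.0108
δQ/Q = √(0.0202) = 0.142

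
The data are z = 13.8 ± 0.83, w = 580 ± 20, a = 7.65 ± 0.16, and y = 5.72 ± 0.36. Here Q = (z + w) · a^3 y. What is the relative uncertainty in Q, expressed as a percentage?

Let u = z + w = 594. δu = √(δz² + δw²) = √(0.689 + 400) = 20.0, so δu/u = 0.0337.
Q is then a monomial in u, a, y:
δQ/Q = √((δu/u)² + (3·δa/a)² + (1·δy/y)²) = √(0.00114 + 0.00394 + 0.00396) = 0.0950

9.50%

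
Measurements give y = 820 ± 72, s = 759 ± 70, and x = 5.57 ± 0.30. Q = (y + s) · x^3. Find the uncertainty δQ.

47400

Let u = y + s = 1580. δu = √(δy² + δs²) = √(5180 + 4900) = 100, so δu/u = 0.0636.
Q is then a monomial in u, x:
δQ/Q = √((δu/u)² + (3·δx/x)²) = √(0.00404 + 0.0261) = 0.174
Q = 2.73e+05, so δQ = 0.174 × 2.73e+05 = 47400.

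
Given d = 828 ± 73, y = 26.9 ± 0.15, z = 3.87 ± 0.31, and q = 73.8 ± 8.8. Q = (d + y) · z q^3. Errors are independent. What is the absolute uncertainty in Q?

5.01e+08

Let u = d + y = 855. δu = √(δd² + δy²) = √(5330 + 0.0225) = 73.0, so δu/u = 0.0854.
Q is then a monomial in u, z, q:
δQ/Q = √((δu/u)² + (1·δz/z)² + (3·δq/q)²) = √(0.00729 + 0.00642 + 0.128) = 0.376
Q = 1.33e+09, so δQ = 0.376 × 1.33e+09 = 5.01e+08.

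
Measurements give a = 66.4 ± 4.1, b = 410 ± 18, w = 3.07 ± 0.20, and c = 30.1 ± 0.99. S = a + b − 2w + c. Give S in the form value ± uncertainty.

500 ± 18.5

S is a linear combination, so absolute uncertainties add in quadrature:
  (δa)² = 16.8;  (δb)² = 324;  (2·δw)² = 0.160;  (δc)² = 0.980
δS = √(342) = 18.5
S = 500.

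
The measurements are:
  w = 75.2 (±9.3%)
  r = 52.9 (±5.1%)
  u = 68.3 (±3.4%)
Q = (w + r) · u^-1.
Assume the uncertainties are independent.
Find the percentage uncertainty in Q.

6.77%

Let h = w + r = 128. δh = √(δw² + δr²) = √(48.9 + 7.28) = 7.50, so δh/h = 0.0585.
Q is then a monomial in h, u:
δQ/Q = √((δh/h)² + (-1·δu/u)²) = √(0.00342 + 0.00116) = 0.0677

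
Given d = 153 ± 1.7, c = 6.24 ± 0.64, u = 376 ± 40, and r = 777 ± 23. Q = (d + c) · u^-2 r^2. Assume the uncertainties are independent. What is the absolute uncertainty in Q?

Let w = d + c = 159. δw = √(δd² + δc²) = √(2.89 + 0.410) = 1.82, so δw/w = 0.0114.
Q is then a monomial in w, u, r:
δQ/Q = √((δw/w)² + (-2·δu/u)² + (2·δr/r)²) = √(0.000130 + 0.0453 + 0.00350) = 0.221
Q = 680, so δQ = 0.221 × 680 = 150.

150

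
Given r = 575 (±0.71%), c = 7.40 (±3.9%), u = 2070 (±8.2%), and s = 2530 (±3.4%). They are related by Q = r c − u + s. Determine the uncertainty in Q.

Let p = r·c = 4260. δp/p = √((1·δr/r)² + (1·δc/c)²) = √(5.04e-05 + 0.00152) = 0.0396, so δp = 169.
Q = p − u + s: δQ = √(δp² + δu² + δs²) = √(28500 + 28800 + 7400) = 254

254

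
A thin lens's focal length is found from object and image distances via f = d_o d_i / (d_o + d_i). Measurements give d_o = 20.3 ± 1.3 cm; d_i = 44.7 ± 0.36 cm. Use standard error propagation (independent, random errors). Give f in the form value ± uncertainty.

∂f/∂d_o = (d_i/(d_o+d_i))² = 0.473;  ∂f/∂d_i = (d_o/(d_o+d_i))² = 0.0975
δf = √((∂f/∂d_o · δd_o)² + (∂f/∂d_i · δd_i)²) = √(0.378 + 0.00123) = 0.616 cm
f = 14.0 cm.

14.0 ± 0.616 cm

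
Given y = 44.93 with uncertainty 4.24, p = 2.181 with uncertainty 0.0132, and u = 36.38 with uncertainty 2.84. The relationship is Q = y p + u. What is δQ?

Let w = y·p = 97.99. δw/w = √((1·δy/y)² + (1·δp/p)²) = √(0.00891 + 3.66e-05) = 0.0946, so δw = 9.27.
Q = w + u: δQ = √(δw² + δu²) = √(85.9 + 8.07) = 9.69

9.69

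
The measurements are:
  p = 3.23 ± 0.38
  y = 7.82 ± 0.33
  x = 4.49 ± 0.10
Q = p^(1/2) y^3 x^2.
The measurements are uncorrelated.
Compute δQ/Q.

Q is a product of powers, so relative uncertainties combine in quadrature:
  (½·δp/p)² = (0.5×0.118)² = 0.00346;  (3·δy/y)² = (3×0.0422)² = 0.0160;  (2·δx/x)² = (2×0.0223)² = 0.00198
δQ/Q = √(0.0215) = 0.147

0.147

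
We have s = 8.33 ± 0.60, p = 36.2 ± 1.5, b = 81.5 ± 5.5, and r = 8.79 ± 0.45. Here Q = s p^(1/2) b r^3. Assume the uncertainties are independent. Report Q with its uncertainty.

(2.77 ± 0.510) × 10^6

Products/powers → add relative errors in quadrature, weighted by exponent:
  (1·δs/s)² = (1×0.0720)² = 0.00519;  (½·δp/p)² = (0.5×0.0414)² = 0.000429;  (1·δb/b)² = (1×0.0675)² = 0.00455;  (3·δr/r)² = (3×0.0512)² = 0.0236
δQ/Q = √(0.0338) = 0.184
Q = 2.77e+06, so δQ = 0.184 × 2.77e+06 = 5.1e+05.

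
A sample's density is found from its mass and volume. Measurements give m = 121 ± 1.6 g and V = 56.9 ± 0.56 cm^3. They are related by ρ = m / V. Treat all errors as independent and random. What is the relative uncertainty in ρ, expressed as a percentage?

1.65%

For a monomial ρ ∝ m, V^-1, fractional errors add in quadrature:
  (1·δm/m)² = (1×0.0132)² = 0.000175;  (-1·δV/V)² = (-1×0.00984)² = 9.69e-05
δρ/ρ = √(0.000272) = 0.0165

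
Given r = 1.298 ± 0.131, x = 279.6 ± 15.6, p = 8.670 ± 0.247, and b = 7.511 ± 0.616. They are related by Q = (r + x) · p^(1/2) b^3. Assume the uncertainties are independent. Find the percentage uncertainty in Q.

25.3%

Let u = r + x = 280.9. δu = √(δr² + δx²) = √(0.0172 + 243) = 15.6, so δu/u = 0.0555.
Q is then a monomial in u, p, b:
δQ/Q = √((δu/u)² + (½·δp/p)² + (3·δb/b)²) = √(0.00308 + 0.000203 + 0.0605) = 0.253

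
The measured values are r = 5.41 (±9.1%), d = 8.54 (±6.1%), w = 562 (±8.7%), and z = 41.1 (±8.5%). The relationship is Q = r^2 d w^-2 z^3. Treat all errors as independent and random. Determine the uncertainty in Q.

Each factor contributes (exponent × relative error)² to (δQ/Q)²:
  (2·δr/r)² = (2×0.0910)² = 0.0331;  (1·δd/d)² = (1×0.0610)² = 0.00372;  (-2·δw/w)² = (-2×0.0870)² = 0.0303;  (3·δz/z)² = (3×0.0850)² = 0.0650
δQ/Q = √(0.132) = 0.364
Q = 54.9, so δQ = 0.364 × 54.9 = 20.0.

20.0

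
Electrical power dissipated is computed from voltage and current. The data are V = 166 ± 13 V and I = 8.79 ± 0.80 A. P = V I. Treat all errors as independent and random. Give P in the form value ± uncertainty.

1460 ± 175 W

Products/powers → add relative errors in quadrature, weighted by exponent:
  (1·δV/V)² = (1×0.0783)² = 0.00613;  (1·δI/I)² = (1×0.0910)² = 0.00828
δP/P = √(0.0144) = 0.120
P = 1460 W, so δP = 0.120 × 1460 = 175 W.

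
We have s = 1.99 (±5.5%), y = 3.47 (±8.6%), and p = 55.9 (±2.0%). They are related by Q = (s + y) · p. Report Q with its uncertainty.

305 ± 18.8

Let u = s + y = 5.46. δu = √(δs² + δy²) = √(0.0120 + 0.0891) = 0.318, so δu/u = 0.0582.
Q is then a monomial in u, p:
δQ/Q = √((δu/u)² + (1·δp/p)²) = √(0.00339 + 0.000400) = 0.0616
Q = 305, so δQ = 0.0616 × 305 = 18.8.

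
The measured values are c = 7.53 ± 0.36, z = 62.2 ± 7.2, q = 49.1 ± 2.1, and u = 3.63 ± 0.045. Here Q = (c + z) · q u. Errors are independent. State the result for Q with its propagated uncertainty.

Let w = c + z = 69.7. δw = √(δc² + δz²) = √(0.130 + 51.8) = 7.21, so δw/w = 0.103.
Q is then a monomial in w, q, u:
δQ/Q = √((δw/w)² + (1·δq/q)² + (1·δu/u)²) = √(0.0107 + 0.00183 + 0.000154) = 0.113
Q = 12400, so δQ = 0.113 × 12400 = 1400.

12400 ± 1400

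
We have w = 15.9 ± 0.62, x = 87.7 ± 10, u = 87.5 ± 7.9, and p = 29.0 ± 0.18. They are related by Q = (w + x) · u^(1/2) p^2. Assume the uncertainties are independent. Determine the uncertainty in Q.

Let h = w + x = 104. δh = √(δw² + δx²) = √(0.384 + 100) = 10.0, so δh/h = 0.0967.
Q is then a monomial in h, u, p:
δQ/Q = √((δh/h)² + (½·δu/u)² + (2·δp/p)²) = √(0.00935 + 0.00204 + 0.000154) = 0.107
Q = 8.15e+05, so δQ = 0.107 × 8.15e+05 = 87600.

87600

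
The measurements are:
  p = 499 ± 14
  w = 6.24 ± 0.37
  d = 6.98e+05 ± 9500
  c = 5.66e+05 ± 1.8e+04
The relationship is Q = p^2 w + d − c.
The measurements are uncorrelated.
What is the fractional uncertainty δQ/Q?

Let h = p^2·w = 1.55e+06. δh/h = √((2·δp/p)² + (1·δw/w)²) = √(0.00315 + 0.00352) = 0.0816, so δh = 1.27e+05.
Q = h + d − c: δQ = √(δh² + δd² + δc²) = √(1.61e+10 + 9.02e+07 + 3.24e+08) = 1.28e+05
Q = 1.69e+06, so δQ/Q = 1.28e+05/1.69e+06 = 0.0762.

0.0762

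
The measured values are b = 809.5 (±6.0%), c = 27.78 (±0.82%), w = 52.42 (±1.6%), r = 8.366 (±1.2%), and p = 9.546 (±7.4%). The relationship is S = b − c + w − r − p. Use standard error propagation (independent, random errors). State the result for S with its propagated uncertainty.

816.2 ± 48.6

Each term contributes (cᵢ δxᵢ)² to (δS)²:
  (δb)² = 2360;  (δc)² = 0.0519;  (δw)² = 0.703;  (δr)² = 0.0101;  (δp)² = 0.499
δS = √(2360) = 48.6
S = 816.2.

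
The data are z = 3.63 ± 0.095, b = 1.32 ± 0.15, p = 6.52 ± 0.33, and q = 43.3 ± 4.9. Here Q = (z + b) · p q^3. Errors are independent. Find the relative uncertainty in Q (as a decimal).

Let u = z + b = 4.95. δu = √(δz² + δb²) = √(0.00903 + 0.0225) = 0.178, so δu/u = 0.0359.
Q is then a monomial in u, p, q:
δQ/Q = √((δu/u)² + (1·δp/p)² + (3·δq/q)²) = √(0.00129 + 0.00256 + 0.115) = 0.345

0.345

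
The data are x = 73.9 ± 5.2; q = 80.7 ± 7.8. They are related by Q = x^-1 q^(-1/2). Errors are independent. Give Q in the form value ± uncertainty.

Each factor contributes (exponent × relative error)² to (δQ/Q)²:
  (-1·δx/x)² = (-1×0.0704)² = 0.00495;  (−½·δq/q)² = (-0.5×0.0967)² = 0.00234
δQ/Q = √(0.00729) = 0.0854
Q = 0.00151, so δQ = 0.0854 × 0.00151 = 0.000129.

0.00151 ± 0.000129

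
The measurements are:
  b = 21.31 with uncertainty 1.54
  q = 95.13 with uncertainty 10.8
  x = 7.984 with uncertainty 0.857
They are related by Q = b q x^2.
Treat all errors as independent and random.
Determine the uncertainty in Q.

Relative error in a monomial: (δQ/Q)² = Σ (nᵢ · δxᵢ/xᵢ)².
  (1·δb/b)² = (1×0.0723)² = 0.00522;  (1·δq/q)² = (1×0.114)² = 0.0129;  (2·δx/x)² = (2×0.107)² = 0.0461
δQ/Q = √(0.0642) = 0.253
Q = 129200, so δQ = 0.253 × 129200 = 32700.

32700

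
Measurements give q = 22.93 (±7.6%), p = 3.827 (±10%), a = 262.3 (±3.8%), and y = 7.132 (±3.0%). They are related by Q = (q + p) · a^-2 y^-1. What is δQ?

5.75e-06

Let u = q + p = 26.76. δu = √(δq² + δp²) = √(3.04 + 0.146) = 1.78, so δu/u = 0.0667.
Q is then a monomial in u, a, y:
δQ/Q = √((δu/u)² + (-2·δa/a)² + (-1·δy/y)²) = √(0.00445 + 0.00578 + 0.000900) = 0.105
Q = 5.453e-05, so δQ = 0.105 × 5.453e-05 = 5.75e-06.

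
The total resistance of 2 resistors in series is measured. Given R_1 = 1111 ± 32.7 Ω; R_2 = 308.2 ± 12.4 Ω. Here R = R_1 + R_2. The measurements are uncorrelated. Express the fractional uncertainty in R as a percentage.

Each term contributes (cᵢ δxᵢ)² to (δR)²:
  (δR_1)² = 1070;  (δR_2)² = 154
δR = √(1220) = 35.0 Ω
R = 1419 Ω, so δR/R = 35.0/1419 = 0.0246.

2.46%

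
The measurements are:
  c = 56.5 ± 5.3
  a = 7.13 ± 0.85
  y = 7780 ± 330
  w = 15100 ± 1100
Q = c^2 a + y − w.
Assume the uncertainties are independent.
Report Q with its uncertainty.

Let p = c^2·a = 22800. δp/p = √((2·δc/c)² + (1·δa/a)²) = √(0.0352 + 0.0142) = 0.222, so δp = 5060.
Q = p + y − w: δQ = √(δp² + δy² + δw²) = √(2.56e+07 + 1.09e+05 + 1.21e+06) = 5190
Q = 15400.

15400 ± 5190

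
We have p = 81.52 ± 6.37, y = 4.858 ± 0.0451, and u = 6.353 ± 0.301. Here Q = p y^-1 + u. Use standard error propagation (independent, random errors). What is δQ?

Let w = p·y^-1 = 16.78. δw/w = √((1·δp/p)² + (-1·δy/y)²) = √(0.00611 + 8.62e-05) = 0.0787, so δw = 1.32.
Q = w + u: δQ = √(δw² + δu²) = √(1.74 + 0.0906) = 1.35

1.35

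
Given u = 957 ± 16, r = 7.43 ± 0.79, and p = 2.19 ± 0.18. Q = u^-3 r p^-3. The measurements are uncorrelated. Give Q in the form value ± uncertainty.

Products/powers → add relative errors in quadrature, weighted by exponent:
  (-3·δu/u)² = (-3×0.0167)² = 0.00252;  (1·δr/r)² = (1×0.106)² = 0.0113;  (-3·δp/p)² = (-3×0.0822)² = 0.0608
δQ/Q = √(0.0746) = 0.273
Q = 8.07e-10, so δQ = 0.273 × 8.07e-10 = 2.2e-10.

(8.07 ± 2.20) × 10^-10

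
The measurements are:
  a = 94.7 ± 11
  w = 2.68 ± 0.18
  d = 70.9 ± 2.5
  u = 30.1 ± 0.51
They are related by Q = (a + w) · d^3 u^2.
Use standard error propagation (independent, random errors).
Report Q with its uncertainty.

(3.14 ± 0.498) × 10^10

Let h = a + w = 97.4. δh = √(δa² + δw²) = √(121 + 0.0324) = 11.0, so δh/h = 0.113.
Q is then a monomial in h, d, u:
δQ/Q = √((δh/h)² + (3·δd/d)² + (2·δu/u)²) = √(0.0128 + 0.0112 + 0.00115) = 0.158
Q = 3.14e+10, so δQ = 0.158 × 3.14e+10 = 4.98e+09.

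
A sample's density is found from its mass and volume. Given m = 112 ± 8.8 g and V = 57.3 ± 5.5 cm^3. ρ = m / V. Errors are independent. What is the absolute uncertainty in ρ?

For a monomial ρ ∝ m, V^-1, fractional errors add in quadrature:
  (1·δm/m)² = (1×0.0786)² = 0.00617;  (-1·δV/V)² = (-1×0.0960)² = 0.00921
δρ/ρ = √(0.0154) = 0.124
ρ = 1.95 g/cm^3, so δρ = 0.124 × 1.95 = 0.242 g/cm^3.

0.242 g/cm^3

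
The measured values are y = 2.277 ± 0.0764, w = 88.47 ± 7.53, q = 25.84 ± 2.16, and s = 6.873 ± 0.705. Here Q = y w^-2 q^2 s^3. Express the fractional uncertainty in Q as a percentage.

39.1%

Each factor contributes (exponent × relative error)² to (δQ/Q)²:
  (1·δy/y)² = (1×0.0336)² = 0.00113;  (-2·δw/w)² = (-2×0.0851)² = 0.0290;  (2·δq/q)² = (2×0.0836)² = 0.0280;  (3·δs/s)² = (3×0.103)² = 0.0947
δQ/Q = √(0.153) = 0.391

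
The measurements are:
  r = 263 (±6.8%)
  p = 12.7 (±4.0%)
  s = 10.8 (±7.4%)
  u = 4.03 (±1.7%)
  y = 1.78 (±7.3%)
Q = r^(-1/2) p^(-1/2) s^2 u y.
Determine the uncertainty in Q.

2.47

Relative error in a monomial: (δQ/Q)² = Σ (nᵢ · δxᵢ/xᵢ)².
  (−½·δr/r)² = (-0.5×0.0680)² = 0.00116;  (−½·δp/p)² = (-0.5×0.0400)² = 0.000400;  (2·δs/s)² = (2×0.0740)² = 0.0219;  (1·δu/u)² = (1×0.0170)² = 0.000289;  (1·δy/y)² = (1×0.0730)² = 0.00533
δQ/Q = √(0.0291) = 0.171
Q = 14.5, so δQ = 0.171 × 14.5 = 2.47.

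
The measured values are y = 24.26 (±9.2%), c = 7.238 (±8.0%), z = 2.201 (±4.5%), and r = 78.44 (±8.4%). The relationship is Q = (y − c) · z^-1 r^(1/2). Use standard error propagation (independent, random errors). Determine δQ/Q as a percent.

14.9%

Let u = y − c = 17.02. δu = √(δy² + δc²) = √(4.98 + 0.335) = 2.31, so δu/u = 0.135.
Q is then a monomial in u, z, r:
δQ/Q = √((δu/u)² + (-1·δz/z)² + (½·δr/r)²) = √(0.0183 + 0.00202 + 0.00176) = 0.149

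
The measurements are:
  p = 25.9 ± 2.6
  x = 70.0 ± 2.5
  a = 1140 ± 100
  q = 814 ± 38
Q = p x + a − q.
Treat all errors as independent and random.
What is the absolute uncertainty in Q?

Let w = p·x = 1810. δw/w = √((1·δp/p)² + (1·δx/x)²) = √(0.0101 + 0.00128) = 0.107, so δw = 193.
Q = w + a − q: δQ = √(δw² + δa² + δq²) = √(37300 + 10000 + 1440) = 221

221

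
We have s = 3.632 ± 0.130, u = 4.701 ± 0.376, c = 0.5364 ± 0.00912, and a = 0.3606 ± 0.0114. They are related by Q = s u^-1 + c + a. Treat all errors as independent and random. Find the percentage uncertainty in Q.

4.15%

Let p = s·u^-1 = 0.7726. δp/p = √((1·δs/s)² + (-1·δu/u)²) = √(0.00128 + 0.00640) = 0.0876, so δp = 0.0677.
Q = p + c + a: δQ = √(δp² + δc² + δa²) = √(0.00458 + 8.32e-05 + 0.000130) = 0.0693
Q = 1.670, so δQ/Q = 0.0693/1.670 = 0.0415.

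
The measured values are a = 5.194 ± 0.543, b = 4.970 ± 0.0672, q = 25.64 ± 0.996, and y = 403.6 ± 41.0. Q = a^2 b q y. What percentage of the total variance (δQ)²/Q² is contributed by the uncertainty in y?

18.5%

(δQ/Q)² = (2·δa/a)² + (1·δb/b)² + (1·δq/q)² + (1·δy/y)²
  a term: (2×0.105)² = 0.0437
  b term: (1×0.0135)² = 0.000183
  q term: (1×0.0388)² = 0.00151
  y term: (1×0.102)² = 0.0103
Total = 0.0557. Share from y = 0.0103/0.0557 = 0.185.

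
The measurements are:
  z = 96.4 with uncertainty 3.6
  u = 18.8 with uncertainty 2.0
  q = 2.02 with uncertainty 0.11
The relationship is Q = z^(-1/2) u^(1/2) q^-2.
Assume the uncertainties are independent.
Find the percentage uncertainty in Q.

Each factor contributes (exponent × relative error)² to (δQ/Q)²:
  (−½·δz/z)² = (-0.5×0.0373)² = 0.000349;  (½·δu/u)² = (0.5×0.106)² = 0.00283;  (-2·δq/q)² = (-2×0.0545)² = 0.0119
δQ/Q = √(0.0150) = 0.123

12.3%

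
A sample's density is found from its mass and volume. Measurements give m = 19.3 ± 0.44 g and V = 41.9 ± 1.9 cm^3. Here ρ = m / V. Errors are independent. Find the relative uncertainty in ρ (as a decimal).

0.0508

Relative error in a monomial: (δρ/ρ)² = Σ (nᵢ · δxᵢ/xᵢ)².
  (1·δm/m)² = (1×0.0228)² = 0.000520;  (-1·δV/V)² = (-1×0.0453)² = 0.00206
δρ/ρ = √(0.00258) = 0.0508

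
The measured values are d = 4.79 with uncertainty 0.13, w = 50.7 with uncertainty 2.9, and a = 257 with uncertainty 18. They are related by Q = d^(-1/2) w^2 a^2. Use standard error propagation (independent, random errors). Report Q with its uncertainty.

For a monomial Q ∝ d^(-1/2), w^2, a^2, fractional errors add in quadrature:
  (−½·δd/d)² = (-0.5×0.0271)² = 0.000184;  (2·δw/w)² = (2×0.0572)² = 0.0131;  (2·δa/a)² = (2×0.0700)² = 0.0196
δQ/Q = √(0.0329) = 0.181
Q = 7.76e+07, so δQ = 0.181 × 7.76e+07 = 1.41e+07.

(7.76 ± 1.41) × 10^7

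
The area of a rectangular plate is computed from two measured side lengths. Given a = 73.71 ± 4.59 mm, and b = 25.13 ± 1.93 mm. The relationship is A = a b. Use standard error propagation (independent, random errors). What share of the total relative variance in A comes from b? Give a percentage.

(δA/A)² = (1·δa/a)² + (1·δb/b)²
  a term: (1×0.0623)² = 0.00388
  b term: (1×0.0768)² = 0.00590
Total = 0.00978. Share from b = 0.00590/0.00978 = 0.603.

60.3%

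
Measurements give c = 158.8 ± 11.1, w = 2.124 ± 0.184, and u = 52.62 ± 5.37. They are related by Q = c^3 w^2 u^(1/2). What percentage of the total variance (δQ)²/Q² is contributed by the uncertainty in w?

(δQ/Q)² = (3·δc/c)² + (2·δw/w)² + (½·δu/u)²
  c term: (3×0.0699)² = 0.0440
  w term: (2×0.0866)² = 0.0300
  u term: (0.5×0.102)² = 0.00260
Total = 0.0766. Share from w = 0.0300/0.0766 = 0.392.

39.2%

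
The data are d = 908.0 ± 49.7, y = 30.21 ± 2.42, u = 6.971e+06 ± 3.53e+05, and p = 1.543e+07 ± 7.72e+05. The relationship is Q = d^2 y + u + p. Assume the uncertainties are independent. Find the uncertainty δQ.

Let w = d^2·y = 2.491e+07. δw/w = √((2·δd/d)² + (1·δy/y)²) = √(0.0120 + 0.00642) = 0.136, so δw = 3.38e+06.
Q = w + u + p: δQ = √(δw² + δu² + δp²) = √(1.14e+13 + 1.25e+11 + 5.96e+11) = 3.48e+06

3.48e+06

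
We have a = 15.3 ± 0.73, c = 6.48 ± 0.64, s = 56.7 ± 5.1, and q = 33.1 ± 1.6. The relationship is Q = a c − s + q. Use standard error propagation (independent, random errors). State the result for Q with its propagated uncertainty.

Let p = a·c = 99.1. δp/p = √((1·δa/a)² + (1·δc/c)²) = √(0.00228 + 0.00975) = 0.110, so δp = 10.9.
Q = p − s + q: δQ = √(δp² + δs² + δq²) = √(118 + 26.0 + 2.56) = 12.1
Q = 75.5.

75.5 ± 12.1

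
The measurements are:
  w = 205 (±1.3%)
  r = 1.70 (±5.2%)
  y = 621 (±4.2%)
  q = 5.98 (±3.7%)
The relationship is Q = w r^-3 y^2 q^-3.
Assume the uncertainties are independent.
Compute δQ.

Each factor contributes (exponent × relative error)² to (δQ/Q)²:
  (1·δw/w)² = (1×0.0130)² = 0.000169;  (-3·δr/r)² = (-3×0.0520)² = 0.0243;  (2·δy/y)² = (2×0.0420)² = 0.00706;  (-3·δq/q)² = (-3×0.0370)² = 0.0123
δQ/Q = √(0.0439) = 0.209
Q = 75200, so δQ = 0.209 × 75200 = 15800.

15800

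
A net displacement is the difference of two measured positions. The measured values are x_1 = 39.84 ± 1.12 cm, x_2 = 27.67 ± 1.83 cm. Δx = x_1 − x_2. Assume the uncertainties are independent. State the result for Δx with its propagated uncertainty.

12.17 ± 2.15 cm

Each term contributes (cᵢ δxᵢ)² to (δΔx)²:
  (δx_1)² = 1.25;  (δx_2)² = 3.35
δΔx = √(4.60) = 2.15 cm
Δx = 12.17 cm.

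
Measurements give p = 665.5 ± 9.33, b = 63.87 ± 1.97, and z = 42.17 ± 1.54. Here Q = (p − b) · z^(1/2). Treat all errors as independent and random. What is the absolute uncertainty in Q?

Let u = p − b = 601.6. δu = √(δp² + δb²) = √(87.0 + 3.88) = 9.54, so δu/u = 0.0158.
Q is then a monomial in u, z:
δQ/Q = √((δu/u)² + (½·δz/z)²) = √(0.000251 + 0.000333) = 0.0242
Q = 3907, so δQ = 0.0242 × 3907 = 94.5.

94.5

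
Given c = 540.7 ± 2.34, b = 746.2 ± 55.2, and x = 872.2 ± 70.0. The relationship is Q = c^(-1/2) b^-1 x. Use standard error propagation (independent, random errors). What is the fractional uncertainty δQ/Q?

Since Q is a product/quotient, work with relative uncertainties:
  (−½·δc/c)² = (-0.5×0.00433)² = 4.68e-06;  (-1·δb/b)² = (-1×0.0740)² = 0.00547;  (1·δx/x)² = (1×0.0803)² = 0.00644
δQ/Q = √(0.0119) = 0.109

0.109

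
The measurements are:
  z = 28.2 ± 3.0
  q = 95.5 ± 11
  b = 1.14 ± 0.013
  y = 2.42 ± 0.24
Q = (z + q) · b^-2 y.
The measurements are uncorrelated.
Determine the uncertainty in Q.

Let u = z + q = 124. δu = √(δz² + δq²) = √(9.00 + 121) = 11.4, so δu/u = 0.0922.
Q is then a monomial in u, b, y:
δQ/Q = √((δu/u)² + (-2·δb/b)² + (1·δy/y)²) = √(0.00850 + 0.000520 + 0.00984) = 0.137
Q = 230, so δQ = 0.137 × 230 = 31.6.

31.6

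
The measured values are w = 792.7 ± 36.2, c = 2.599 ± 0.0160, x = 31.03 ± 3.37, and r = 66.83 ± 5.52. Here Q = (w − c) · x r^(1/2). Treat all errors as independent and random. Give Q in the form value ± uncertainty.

Let u = w − c = 790.1. δu = √(δw² + δc²) = √(1310 + 0.000256) = 36.2, so δu/u = 0.0458.
Q is then a monomial in u, x, r:
δQ/Q = √((δu/u)² + (1·δx/x)² + (½·δr/r)²) = √(0.00210 + 0.0118 + 0.00171) = 0.125
Q = 200400, so δQ = 0.125 × 200400 = 25000.

200400 ± 25000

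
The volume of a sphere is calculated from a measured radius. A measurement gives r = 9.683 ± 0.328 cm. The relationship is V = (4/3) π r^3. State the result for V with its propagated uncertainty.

3803 ± 386 cm^3

V is a product of powers, so relative uncertainties combine in quadrature:
  (3·δr/r)² = (3×0.0339)² = 0.0103
δV/V = √(0.0103) = 0.102
V = 3803 cm^3, so δV = 0.102 × 3803 = 386 cm^3.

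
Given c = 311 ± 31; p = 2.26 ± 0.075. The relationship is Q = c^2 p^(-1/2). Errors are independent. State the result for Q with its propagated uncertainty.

Relative error in a monomial: (δQ/Q)² = Σ (nᵢ · δxᵢ/xᵢ)².
  (2·δc/c)² = (2×0.0997)² = 0.0397;  (−½·δp/p)² = (-0.5×0.0332)² = 0.000275
δQ/Q = √(0.0400) = 0.200
Q = 64300, so δQ = 0.200 × 64300 = 12900.

64300 ± 12900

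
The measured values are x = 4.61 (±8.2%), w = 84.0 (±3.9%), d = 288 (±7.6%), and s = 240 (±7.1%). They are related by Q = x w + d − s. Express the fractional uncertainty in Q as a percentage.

Let p = x·w = 387. δp/p = √((1·δx/x)² + (1·δw/w)²) = √(0.00672 + 0.00152) = 0.0908, so δp = 35.2.
Q = p + d − s: δQ = √(δp² + δd² + δs²) = √(1240 + 479 + 290) = 44.8
Q = 435, so δQ/Q = 44.8/435 = 0.103.

10.3%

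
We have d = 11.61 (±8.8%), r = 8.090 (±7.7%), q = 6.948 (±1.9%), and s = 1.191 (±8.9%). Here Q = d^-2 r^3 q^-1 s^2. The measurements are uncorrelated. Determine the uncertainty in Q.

Q is a product of powers, so relative uncertainties combine in quadrature:
  (-2·δd/d)² = (-2×0.0880)² = 0.0310;  (3·δr/r)² = (3×0.0770)² = 0.0534;  (-1·δq/q)² = (-1×0.0190)² = 0.000361;  (2·δs/s)² = (2×0.0890)² = 0.0317
δQ/Q = √(0.116) = 0.341
Q = 0.8019, so δQ = 0.341 × 0.8019 = 0.274.

0.274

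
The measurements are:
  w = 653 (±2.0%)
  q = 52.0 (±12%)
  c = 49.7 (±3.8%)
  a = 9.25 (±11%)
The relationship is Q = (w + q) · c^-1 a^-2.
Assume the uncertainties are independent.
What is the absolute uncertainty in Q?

0.0372

Let u = w + q = 705. δu = √(δw² + δq²) = √(171 + 38.9) = 14.5, so δu/u = 0.0205.
Q is then a monomial in u, c, a:
δQ/Q = √((δu/u)² + (-1·δc/c)² + (-2·δa/a)²) = √(0.000422 + 0.00144 + 0.0484) = 0.224
Q = 0.166, so δQ = 0.224 × 0.166 = 0.0372.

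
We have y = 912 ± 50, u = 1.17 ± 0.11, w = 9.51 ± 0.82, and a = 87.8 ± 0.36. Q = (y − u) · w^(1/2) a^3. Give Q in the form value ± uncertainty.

Let h = y − u = 911. δh = √(δy² + δu²) = √(2500 + 0.0121) = 50.0, so δh/h = 0.0549.
Q is then a monomial in h, w, a:
δQ/Q = √((δh/h)² + (½·δw/w)² + (3·δa/a)²) = √(0.00301 + 0.00186 + 0.000151) = 0.0709
Q = 1.9e+09, so δQ = 0.0709 × 1.9e+09 = 1.35e+08.

(1.90 ± 0.135) × 10^9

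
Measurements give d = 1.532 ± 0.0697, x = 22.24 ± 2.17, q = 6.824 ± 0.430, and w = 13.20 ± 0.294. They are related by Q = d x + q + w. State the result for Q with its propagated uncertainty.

Let p = d·x = 34.07. δp/p = √((1·δd/d)² + (1·δx/x)²) = √(0.00207 + 0.00952) = 0.108, so δp = 3.67.
Q = p + q + w: δQ = √(δp² + δq² + δw²) = √(13.5 + 0.185 + 0.0864) = 3.70
Q = 54.10.

54.10 ± 3.70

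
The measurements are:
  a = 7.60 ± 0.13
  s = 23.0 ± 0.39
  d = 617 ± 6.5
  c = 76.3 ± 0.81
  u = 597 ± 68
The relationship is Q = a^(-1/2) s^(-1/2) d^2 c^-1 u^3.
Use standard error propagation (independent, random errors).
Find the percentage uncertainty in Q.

34.3%

Q is a product of powers, so relative uncertainties combine in quadrature:
  (−½·δa/a)² = (-0.5×0.0171)² = 7.31e-05;  (−½·δs/s)² = (-0.5×0.0170)² = 7.19e-05;  (2·δd/d)² = (2×0.0105)² = 0.000444;  (-1·δc/c)² = (-1×0.0106)² = 0.000113;  (3·δu/u)² = (3×0.114)² = 0.117
δQ/Q = √(0.117) = 0.343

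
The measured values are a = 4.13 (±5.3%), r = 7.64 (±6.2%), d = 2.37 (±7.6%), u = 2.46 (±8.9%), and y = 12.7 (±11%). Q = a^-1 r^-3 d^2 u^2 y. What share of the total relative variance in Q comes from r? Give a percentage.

33.2%

(δQ/Q)² = (-1·δa/a)² + (-3·δr/r)² + (2·δd/d)² + (2·δu/u)² + (1·δy/y)²
  a term: (-1×0.0530)² = 0.00281
  r term: (-3×0.0620)² = 0.0346
  d term: (2×0.0760)² = 0.0231
  u term: (2×0.0890)² = 0.0317
  y term: (1×0.110)² = 0.0121
Total = 0.104. Share from r = 0.0346/0.104 = 0.332.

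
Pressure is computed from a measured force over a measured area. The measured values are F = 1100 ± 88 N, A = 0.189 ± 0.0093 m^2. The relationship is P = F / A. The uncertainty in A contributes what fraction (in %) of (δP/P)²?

(δP/P)² = (1·δF/F)² + (-1·δA/A)²
  F term: (1×0.0800)² = 0.00640
  A term: (-1×0.0492)² = 0.00242
Total = 0.00882. Share from A = 0.00242/0.00882 = 0.274.

27.4%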